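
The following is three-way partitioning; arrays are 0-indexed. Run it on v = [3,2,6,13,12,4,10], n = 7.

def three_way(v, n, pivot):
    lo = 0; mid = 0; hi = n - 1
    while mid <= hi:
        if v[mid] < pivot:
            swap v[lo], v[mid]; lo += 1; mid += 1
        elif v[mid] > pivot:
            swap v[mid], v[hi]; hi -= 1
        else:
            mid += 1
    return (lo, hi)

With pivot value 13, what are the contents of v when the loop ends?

pivot = 13; lo=0, mid=0, hi=6
v[mid]=3<13: swap v[0],v[0]; lo=1,mid=1 → [3,2,6,13,12,4,10]
v[mid]=2<13: swap v[1],v[1]; lo=2,mid=2 → [3,2,6,13,12,4,10]
v[mid]=6<13: swap v[2],v[2]; lo=3,mid=3 → [3,2,6,13,12,4,10]
v[mid]=13=13: mid=4
v[mid]=12<13: swap v[3],v[4]; lo=4,mid=5 → [3,2,6,12,13,4,10]
v[mid]=4<13: swap v[4],v[5]; lo=5,mid=6 → [3,2,6,12,4,13,10]
v[mid]=10<13: swap v[5],v[6]; lo=6,mid=7 → [3,2,6,12,4,10,13]
end: lo=6, hi=6; v = [3,2,6,12,4,10,13]

[3,2,6,12,4,10,13]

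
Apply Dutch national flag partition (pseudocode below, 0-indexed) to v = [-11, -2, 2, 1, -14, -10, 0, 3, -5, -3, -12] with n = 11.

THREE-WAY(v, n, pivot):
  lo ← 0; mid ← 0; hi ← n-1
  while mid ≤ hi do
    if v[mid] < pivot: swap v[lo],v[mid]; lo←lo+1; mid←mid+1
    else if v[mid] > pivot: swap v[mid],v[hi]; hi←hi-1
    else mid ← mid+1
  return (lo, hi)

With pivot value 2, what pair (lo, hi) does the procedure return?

lo=0 mid=0 hi=10
-11<2: swap(0,0), lo=1 mid=1 ⇒ [-11, -2, 2, 1, -14, -10, 0, 3, -5, -3, -12]
-2<2: swap(1,1), lo=2 mid=2 ⇒ [-11, -2, 2, 1, -14, -10, 0, 3, -5, -3, -12]
2=2: mid=3
1<2: swap(2,3), lo=3 mid=4 ⇒ [-11, -2, 1, 2, -14, -10, 0, 3, -5, -3, -12]
-14<2: swap(3,4), lo=4 mid=5 ⇒ [-11, -2, 1, -14, 2, -10, 0, 3, -5, -3, -12]
-10<2: swap(4,5), lo=5 mid=6 ⇒ [-11, -2, 1, -14, -10, 2, 0, 3, -5, -3, -12]
0<2: swap(5,6), lo=6 mid=7 ⇒ [-11, -2, 1, -14, -10, 0, 2, 3, -5, -3, -12]
3>2: swap(7,10), hi=9 ⇒ [-11, -2, 1, -14, -10, 0, 2, -12, -5, -3, 3]
-12<2: swap(6,7), lo=7 mid=8 ⇒ [-11, -2, 1, -14, -10, 0, -12, 2, -5, -3, 3]
-5<2: swap(7,8), lo=8 mid=9 ⇒ [-11, -2, 1, -14, -10, 0, -12, -5, 2, -3, 3]
-3<2: swap(8,9), lo=9 mid=10 ⇒ [-11, -2, 1, -14, -10, 0, -12, -5, -3, 2, 3]
done. lo=9 hi=9; v=[-11, -2, 1, -14, -10, 0, -12, -5, -3, 2, 3]

(9, 9)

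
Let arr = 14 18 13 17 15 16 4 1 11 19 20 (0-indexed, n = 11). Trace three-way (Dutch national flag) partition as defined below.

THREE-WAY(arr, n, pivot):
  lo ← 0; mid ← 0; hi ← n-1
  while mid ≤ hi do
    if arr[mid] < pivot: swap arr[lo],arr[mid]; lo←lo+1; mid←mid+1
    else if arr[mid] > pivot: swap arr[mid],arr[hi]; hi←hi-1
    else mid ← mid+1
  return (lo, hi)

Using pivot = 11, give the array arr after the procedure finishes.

pivot = 11; lo=0, mid=0, hi=10
arr[mid]=14>11: swap arr[0],arr[10]; hi=9 → 20 18 13 17 15 16 4 1 11 19 14
arr[mid]=20>11: swap arr[0],arr[9]; hi=8 → 19 18 13 17 15 16 4 1 11 20 14
arr[mid]=19>11: swap arr[0],arr[8]; hi=7 → 11 18 13 17 15 16 4 1 19 20 14
arr[mid]=11=11: mid=1
arr[mid]=18>11: swap arr[1],arr[7]; hi=6 → 11 1 13 17 15 16 4 18 19 20 14
arr[mid]=1<11: swap arr[0],arr[1]; lo=1,mid=2 → 1 11 13 17 15 16 4 18 19 20 14
arr[mid]=13>11: swap arr[2],arr[6]; hi=5 → 1 11 4 17 15 16 13 18 19 20 14
arr[mid]=4<11: swap arr[1],arr[2]; lo=2,mid=3 → 1 4 11 17 15 16 13 18 19 20 14
arr[mid]=17>11: swap arr[3],arr[5]; hi=4 → 1 4 11 16 15 17 13 18 19 20 14
arr[mid]=16>11: swap arr[3],arr[4]; hi=3 → 1 4 11 15 16 17 13 18 19 20 14
arr[mid]=15>11: swap arr[3],arr[3]; hi=2 → 1 4 11 15 16 17 13 18 19 20 14
end: lo=2, hi=2; arr = 1 4 11 15 16 17 13 18 19 20 14

1 4 11 15 16 17 13 18 19 20 14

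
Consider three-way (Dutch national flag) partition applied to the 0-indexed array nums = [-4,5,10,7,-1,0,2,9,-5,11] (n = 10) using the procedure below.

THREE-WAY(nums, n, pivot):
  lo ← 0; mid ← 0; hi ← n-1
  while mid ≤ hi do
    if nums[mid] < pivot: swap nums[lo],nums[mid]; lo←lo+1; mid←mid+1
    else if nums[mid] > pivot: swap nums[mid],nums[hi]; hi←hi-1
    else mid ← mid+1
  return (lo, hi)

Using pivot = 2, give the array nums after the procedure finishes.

pivot = 2; lo=0, mid=0, hi=9
nums[mid]=-4<2: swap nums[0],nums[0]; lo=1,mid=1 → [-4,5,10,7,-1,0,2,9,-5,11]
nums[mid]=5>2: swap nums[1],nums[9]; hi=8 → [-4,11,10,7,-1,0,2,9,-5,5]
nums[mid]=11>2: swap nums[1],nums[8]; hi=7 → [-4,-5,10,7,-1,0,2,9,11,5]
nums[mid]=-5<2: swap nums[1],nums[1]; lo=2,mid=2 → [-4,-5,10,7,-1,0,2,9,11,5]
nums[mid]=10>2: swap nums[2],nums[7]; hi=6 → [-4,-5,9,7,-1,0,2,10,11,5]
nums[mid]=9>2: swap nums[2],nums[6]; hi=5 → [-4,-5,2,7,-1,0,9,10,11,5]
nums[mid]=2=2: mid=3
nums[mid]=7>2: swap nums[3],nums[5]; hi=4 → [-4,-5,2,0,-1,7,9,10,11,5]
nums[mid]=0<2: swap nums[2],nums[3]; lo=3,mid=4 → [-4,-5,0,2,-1,7,9,10,11,5]
nums[mid]=-1<2: swap nums[3],nums[4]; lo=4,mid=5 → [-4,-5,0,-1,2,7,9,10,11,5]
end: lo=4, hi=4; nums = [-4,-5,0,-1,2,7,9,10,11,5]

[-4,-5,0,-1,2,7,9,10,11,5]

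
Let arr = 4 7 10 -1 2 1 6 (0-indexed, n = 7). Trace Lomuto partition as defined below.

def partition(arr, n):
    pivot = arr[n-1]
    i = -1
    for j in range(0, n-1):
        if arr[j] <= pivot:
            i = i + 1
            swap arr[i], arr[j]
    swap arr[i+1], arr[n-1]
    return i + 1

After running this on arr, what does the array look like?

pivot = arr[6] = 6; i = -1
j=0: arr[0]=4 ≤ 6 → i=0, swap arr[0],arr[0] (no change) → 4 7 10 -1 2 1 6
j=1: arr[1]=7 > 6 → no swap
j=2: arr[2]=10 > 6 → no swap
j=3: arr[3]=-1 ≤ 6 → i=1, swap arr[1],arr[3] → 4 -1 10 7 2 1 6
j=4: arr[4]=2 ≤ 6 → i=2, swap arr[2],arr[4] → 4 -1 2 7 10 1 6
j=5: arr[5]=1 ≤ 6 → i=3, swap arr[3],arr[5] → 4 -1 2 1 10 7 6
final swap arr[4],arr[6] → 4 -1 2 1 6 7 10; return 4

4 -1 2 1 6 7 10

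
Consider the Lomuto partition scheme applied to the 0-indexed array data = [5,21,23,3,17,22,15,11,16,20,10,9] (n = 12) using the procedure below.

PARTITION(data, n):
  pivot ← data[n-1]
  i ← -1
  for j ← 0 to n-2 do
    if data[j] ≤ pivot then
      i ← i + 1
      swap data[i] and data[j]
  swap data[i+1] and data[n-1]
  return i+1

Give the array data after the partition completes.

[5,3,9,21,17,22,15,11,16,20,10,23]

pivot=9, i=-1
j=0: 5≤9, i=0, swap(0,0) ⇒ [5,21,23,3,17,22,15,11,16,20,10,9]
j=1: 21>9, skip
j=2: 23>9, skip
j=3: 3≤9, i=1, swap(1,3) ⇒ [5,3,23,21,17,22,15,11,16,20,10,9]
j=4: 17>9, skip
j=5: 22>9, skip
j=6: 15>9, skip
j=7: 11>9, skip
j=8: 16>9, skip
j=9: 20>9, skip
j=10: 10>9, skip
swap(2,11) ⇒ [5,3,9,21,17,22,15,11,16,20,10,23]; return 2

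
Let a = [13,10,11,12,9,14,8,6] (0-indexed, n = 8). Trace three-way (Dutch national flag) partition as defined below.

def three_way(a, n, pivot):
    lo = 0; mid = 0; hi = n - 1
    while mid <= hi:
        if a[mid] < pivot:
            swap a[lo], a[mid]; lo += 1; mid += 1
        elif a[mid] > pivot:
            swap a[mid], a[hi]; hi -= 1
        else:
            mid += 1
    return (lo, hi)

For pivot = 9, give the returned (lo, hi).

(2, 2)

pivot = 9; lo=0, mid=0, hi=7
a[mid]=13>9: swap a[0],a[7]; hi=6 → [6,10,11,12,9,14,8,13]
a[mid]=6<9: swap a[0],a[0]; lo=1,mid=1 → [6,10,11,12,9,14,8,13]
a[mid]=10>9: swap a[1],a[6]; hi=5 → [6,8,11,12,9,14,10,13]
a[mid]=8<9: swap a[1],a[1]; lo=2,mid=2 → [6,8,11,12,9,14,10,13]
a[mid]=11>9: swap a[2],a[5]; hi=4 → [6,8,14,12,9,11,10,13]
a[mid]=14>9: swap a[2],a[4]; hi=3 → [6,8,9,12,14,11,10,13]
a[mid]=9=9: mid=3
a[mid]=12>9: swap a[3],a[3]; hi=2 → [6,8,9,12,14,11,10,13]
end: lo=2, hi=2; a = [6,8,9,12,14,11,10,13]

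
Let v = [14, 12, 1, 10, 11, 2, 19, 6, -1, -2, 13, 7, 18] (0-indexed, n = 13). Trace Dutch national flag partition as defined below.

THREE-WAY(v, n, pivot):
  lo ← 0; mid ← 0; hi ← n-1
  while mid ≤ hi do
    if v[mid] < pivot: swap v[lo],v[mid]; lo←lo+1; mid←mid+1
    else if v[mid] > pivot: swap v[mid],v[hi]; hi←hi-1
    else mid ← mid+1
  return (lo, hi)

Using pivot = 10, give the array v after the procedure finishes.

lo=0 mid=0 hi=12
14>10: swap(0,12), hi=11 ⇒ [18, 12, 1, 10, 11, 2, 19, 6, -1, -2, 13, 7, 14]
18>10: swap(0,11), hi=10 ⇒ [7, 12, 1, 10, 11, 2, 19, 6, -1, -2, 13, 18, 14]
7<10: swap(0,0), lo=1 mid=1 ⇒ [7, 12, 1, 10, 11, 2, 19, 6, -1, -2, 13, 18, 14]
12>10: swap(1,10), hi=9 ⇒ [7, 13, 1, 10, 11, 2, 19, 6, -1, -2, 12, 18, 14]
13>10: swap(1,9), hi=8 ⇒ [7, -2, 1, 10, 11, 2, 19, 6, -1, 13, 12, 18, 14]
-2<10: swap(1,1), lo=2 mid=2 ⇒ [7, -2, 1, 10, 11, 2, 19, 6, -1, 13, 12, 18, 14]
1<10: swap(2,2), lo=3 mid=3 ⇒ [7, -2, 1, 10, 11, 2, 19, 6, -1, 13, 12, 18, 14]
10=10: mid=4
11>10: swap(4,8), hi=7 ⇒ [7, -2, 1, 10, -1, 2, 19, 6, 11, 13, 12, 18, 14]
-1<10: swap(3,4), lo=4 mid=5 ⇒ [7, -2, 1, -1, 10, 2, 19, 6, 11, 13, 12, 18, 14]
2<10: swap(4,5), lo=5 mid=6 ⇒ [7, -2, 1, -1, 2, 10, 19, 6, 11, 13, 12, 18, 14]
19>10: swap(6,7), hi=6 ⇒ [7, -2, 1, -1, 2, 10, 6, 19, 11, 13, 12, 18, 14]
6<10: swap(5,6), lo=6 mid=7 ⇒ [7, -2, 1, -1, 2, 6, 10, 19, 11, 13, 12, 18, 14]
done. lo=6 hi=6; v=[7, -2, 1, -1, 2, 6, 10, 19, 11, 13, 12, 18, 14]

[7, -2, 1, -1, 2, 6, 10, 19, 11, 13, 12, 18, 14]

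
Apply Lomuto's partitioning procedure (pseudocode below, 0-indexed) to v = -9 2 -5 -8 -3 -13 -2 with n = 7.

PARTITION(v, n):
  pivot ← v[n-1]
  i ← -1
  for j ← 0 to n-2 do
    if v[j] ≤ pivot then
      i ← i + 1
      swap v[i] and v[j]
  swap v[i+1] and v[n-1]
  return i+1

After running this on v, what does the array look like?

pivot=-2, i=-1
j=0: -9≤-2, i=0, swap(0,0) ⇒ -9 2 -5 -8 -3 -13 -2
j=1: 2>-2, skip
j=2: -5≤-2, i=1, swap(1,2) ⇒ -9 -5 2 -8 -3 -13 -2
j=3: -8≤-2, i=2, swap(2,3) ⇒ -9 -5 -8 2 -3 -13 -2
j=4: -3≤-2, i=3, swap(3,4) ⇒ -9 -5 -8 -3 2 -13 -2
j=5: -13≤-2, i=4, swap(4,5) ⇒ -9 -5 -8 -3 -13 2 -2
swap(5,6) ⇒ -9 -5 -8 -3 -13 -2 2; return 5

-9 -5 -8 -3 -13 -2 2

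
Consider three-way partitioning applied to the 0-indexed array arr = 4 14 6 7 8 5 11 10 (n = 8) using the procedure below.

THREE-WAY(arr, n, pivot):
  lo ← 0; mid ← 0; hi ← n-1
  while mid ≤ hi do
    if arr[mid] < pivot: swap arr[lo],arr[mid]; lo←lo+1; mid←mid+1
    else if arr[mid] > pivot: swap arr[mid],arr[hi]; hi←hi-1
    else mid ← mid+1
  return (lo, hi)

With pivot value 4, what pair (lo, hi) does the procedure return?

(0, 0)

pivot = 4; lo=0, mid=0, hi=7
arr[mid]=4=4: mid=1
arr[mid]=14>4: swap arr[1],arr[7]; hi=6 → 4 10 6 7 8 5 11 14
arr[mid]=10>4: swap arr[1],arr[6]; hi=5 → 4 11 6 7 8 5 10 14
arr[mid]=11>4: swap arr[1],arr[5]; hi=4 → 4 5 6 7 8 11 10 14
arr[mid]=5>4: swap arr[1],arr[4]; hi=3 → 4 8 6 7 5 11 10 14
arr[mid]=8>4: swap arr[1],arr[3]; hi=2 → 4 7 6 8 5 11 10 14
arr[mid]=7>4: swap arr[1],arr[2]; hi=1 → 4 6 7 8 5 11 10 14
arr[mid]=6>4: swap arr[1],arr[1]; hi=0 → 4 6 7 8 5 11 10 14
end: lo=0, hi=0; arr = 4 6 7 8 5 11 10 14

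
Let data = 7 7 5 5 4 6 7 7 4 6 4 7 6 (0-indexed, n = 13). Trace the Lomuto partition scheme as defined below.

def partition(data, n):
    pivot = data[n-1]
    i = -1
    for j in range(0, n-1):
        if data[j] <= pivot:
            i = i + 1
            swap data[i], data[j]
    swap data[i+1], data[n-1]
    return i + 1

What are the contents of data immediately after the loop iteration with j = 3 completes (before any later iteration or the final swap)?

pivot=6, i=-1
j=0: 7>6, skip
j=1: 7>6, skip
j=2: 5≤6, i=0, swap(0,2) ⇒ 5 7 7 5 4 6 7 7 4 6 4 7 6
j=3: 5≤6, i=1, swap(1,3) ⇒ 5 5 7 7 4 6 7 7 4 6 4 7 6
(after j=3) data = 5 5 7 7 4 6 7 7 4 6 4 7 6

5 5 7 7 4 6 7 7 4 6 4 7 6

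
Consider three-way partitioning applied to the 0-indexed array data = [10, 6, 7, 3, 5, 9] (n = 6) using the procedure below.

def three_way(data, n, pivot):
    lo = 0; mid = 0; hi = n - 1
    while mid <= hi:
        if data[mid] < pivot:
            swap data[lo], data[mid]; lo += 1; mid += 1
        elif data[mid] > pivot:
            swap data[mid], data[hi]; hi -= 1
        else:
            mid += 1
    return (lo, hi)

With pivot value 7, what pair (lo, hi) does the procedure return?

pivot = 7; lo=0, mid=0, hi=5
data[mid]=10>7: swap data[0],data[5]; hi=4 → [9, 6, 7, 3, 5, 10]
data[mid]=9>7: swap data[0],data[4]; hi=3 → [5, 6, 7, 3, 9, 10]
data[mid]=5<7: swap data[0],data[0]; lo=1,mid=1 → [5, 6, 7, 3, 9, 10]
data[mid]=6<7: swap data[1],data[1]; lo=2,mid=2 → [5, 6, 7, 3, 9, 10]
data[mid]=7=7: mid=3
data[mid]=3<7: swap data[2],data[3]; lo=3,mid=4 → [5, 6, 3, 7, 9, 10]
end: lo=3, hi=3; data = [5, 6, 3, 7, 9, 10]

(3, 3)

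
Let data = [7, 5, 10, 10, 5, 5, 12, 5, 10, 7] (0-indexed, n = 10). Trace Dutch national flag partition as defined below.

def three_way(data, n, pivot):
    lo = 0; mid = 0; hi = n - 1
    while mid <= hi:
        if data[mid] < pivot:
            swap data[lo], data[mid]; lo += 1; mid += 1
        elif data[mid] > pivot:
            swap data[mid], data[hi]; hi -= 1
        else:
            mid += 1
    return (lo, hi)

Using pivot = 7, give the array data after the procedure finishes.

[5, 5, 5, 5, 7, 7, 12, 10, 10, 10]

lo=0 mid=0 hi=9
7=7: mid=1
5<7: swap(0,1), lo=1 mid=2 ⇒ [5, 7, 10, 10, 5, 5, 12, 5, 10, 7]
10>7: swap(2,9), hi=8 ⇒ [5, 7, 7, 10, 5, 5, 12, 5, 10, 10]
7=7: mid=3
10>7: swap(3,8), hi=7 ⇒ [5, 7, 7, 10, 5, 5, 12, 5, 10, 10]
10>7: swap(3,7), hi=6 ⇒ [5, 7, 7, 5, 5, 5, 12, 10, 10, 10]
5<7: swap(1,3), lo=2 mid=4 ⇒ [5, 5, 7, 7, 5, 5, 12, 10, 10, 10]
5<7: swap(2,4), lo=3 mid=5 ⇒ [5, 5, 5, 7, 7, 5, 12, 10, 10, 10]
5<7: swap(3,5), lo=4 mid=6 ⇒ [5, 5, 5, 5, 7, 7, 12, 10, 10, 10]
12>7: swap(6,6), hi=5 ⇒ [5, 5, 5, 5, 7, 7, 12, 10, 10, 10]
done. lo=4 hi=5; data=[5, 5, 5, 5, 7, 7, 12, 10, 10, 10]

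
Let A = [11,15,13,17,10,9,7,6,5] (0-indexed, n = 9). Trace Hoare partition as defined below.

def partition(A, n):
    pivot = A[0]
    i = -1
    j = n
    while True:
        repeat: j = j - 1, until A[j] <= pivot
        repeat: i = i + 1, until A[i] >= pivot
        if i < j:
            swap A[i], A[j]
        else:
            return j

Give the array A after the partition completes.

pivot=11
j stops at 8 (5), i stops at 0 (11); swap ⇒ [5,15,13,17,10,9,7,6,11]
j stops at 7 (6), i stops at 1 (15); swap ⇒ [5,6,13,17,10,9,7,15,11]
j stops at 6 (7), i stops at 2 (13); swap ⇒ [5,6,7,17,10,9,13,15,11]
j stops at 5 (9), i stops at 3 (17); swap ⇒ [5,6,7,9,10,17,13,15,11]
j stops at 4, i stops at 5; i≥j ⇒ return 4. A=[5,6,7,9,10,17,13,15,11]

[5,6,7,9,10,17,13,15,11]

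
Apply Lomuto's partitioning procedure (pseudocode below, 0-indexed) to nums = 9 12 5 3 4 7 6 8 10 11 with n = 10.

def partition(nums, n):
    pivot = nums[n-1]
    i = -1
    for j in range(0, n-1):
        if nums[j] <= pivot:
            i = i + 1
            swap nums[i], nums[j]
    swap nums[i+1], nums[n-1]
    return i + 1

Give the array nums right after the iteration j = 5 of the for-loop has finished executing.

9 5 3 4 7 12 6 8 10 11

pivot = nums[9] = 11; i = -1
j=0: nums[0]=9 ≤ 11 → i=0, swap nums[0],nums[0] (no change) → 9 12 5 3 4 7 6 8 10 11
j=1: nums[1]=12 > 11 → no swap
j=2: nums[2]=5 ≤ 11 → i=1, swap nums[1],nums[2] → 9 5 12 3 4 7 6 8 10 11
j=3: nums[3]=3 ≤ 11 → i=2, swap nums[2],nums[3] → 9 5 3 12 4 7 6 8 10 11
j=4: nums[4]=4 ≤ 11 → i=3, swap nums[3],nums[4] → 9 5 3 4 12 7 6 8 10 11
j=5: nums[5]=7 ≤ 11 → i=4, swap nums[4],nums[5] → 9 5 3 4 7 12 6 8 10 11
(after j=5) nums = 9 5 3 4 7 12 6 8 10 11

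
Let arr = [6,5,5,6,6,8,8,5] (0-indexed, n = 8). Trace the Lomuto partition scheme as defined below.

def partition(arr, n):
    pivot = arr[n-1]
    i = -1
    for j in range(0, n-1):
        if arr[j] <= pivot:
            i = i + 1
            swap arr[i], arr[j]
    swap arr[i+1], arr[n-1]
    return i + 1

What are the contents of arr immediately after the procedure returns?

pivot = arr[7] = 5; i = -1
j=0: arr[0]=6 > 5 → no swap
j=1: arr[1]=5 ≤ 5 → i=0, swap arr[0],arr[1] → [5,6,5,6,6,8,8,5]
j=2: arr[2]=5 ≤ 5 → i=1, swap arr[1],arr[2] → [5,5,6,6,6,8,8,5]
j=3: arr[3]=6 > 5 → no swap
j=4: arr[4]=6 > 5 → no swap
j=5: arr[5]=8 > 5 → no swap
j=6: arr[6]=8 > 5 → no swap
final swap arr[2],arr[7] → [5,5,5,6,6,8,8,6]; return 2

[5,5,5,6,6,8,8,6]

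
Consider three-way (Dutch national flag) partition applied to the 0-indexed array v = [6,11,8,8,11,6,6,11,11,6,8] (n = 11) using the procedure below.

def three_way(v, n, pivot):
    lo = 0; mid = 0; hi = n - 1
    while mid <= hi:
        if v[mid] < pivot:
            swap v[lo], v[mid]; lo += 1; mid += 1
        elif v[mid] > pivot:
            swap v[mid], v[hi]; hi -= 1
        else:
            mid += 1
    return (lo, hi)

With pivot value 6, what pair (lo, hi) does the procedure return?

(0, 3)

pivot = 6; lo=0, mid=0, hi=10
v[mid]=6=6: mid=1
v[mid]=11>6: swap v[1],v[10]; hi=9 → [6,8,8,8,11,6,6,11,11,6,11]
v[mid]=8>6: swap v[1],v[9]; hi=8 → [6,6,8,8,11,6,6,11,11,8,11]
v[mid]=6=6: mid=2
v[mid]=8>6: swap v[2],v[8]; hi=7 → [6,6,11,8,11,6,6,11,8,8,11]
v[mid]=11>6: swap v[2],v[7]; hi=6 → [6,6,11,8,11,6,6,11,8,8,11]
v[mid]=11>6: swap v[2],v[6]; hi=5 → [6,6,6,8,11,6,11,11,8,8,11]
v[mid]=6=6: mid=3
v[mid]=8>6: swap v[3],v[5]; hi=4 → [6,6,6,6,11,8,11,11,8,8,11]
v[mid]=6=6: mid=4
v[mid]=11>6: swap v[4],v[4]; hi=3 → [6,6,6,6,11,8,11,11,8,8,11]
end: lo=0, hi=3; v = [6,6,6,6,11,8,11,11,8,8,11]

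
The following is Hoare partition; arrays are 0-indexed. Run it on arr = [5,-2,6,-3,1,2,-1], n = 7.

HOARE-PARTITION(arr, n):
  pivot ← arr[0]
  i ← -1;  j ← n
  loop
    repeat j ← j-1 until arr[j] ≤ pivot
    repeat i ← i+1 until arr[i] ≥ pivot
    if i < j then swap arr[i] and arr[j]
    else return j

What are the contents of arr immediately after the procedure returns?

[-1,-2,2,-3,1,6,5]

pivot = arr[0] = 5; i = -1, j = 7
j→6 (arr[6]=-1≤5), i→0 (arr[0]=5≥5); i<j, swap → [-1,-2,6,-3,1,2,5]
j→5 (arr[5]=2≤5), i→2 (arr[2]=6≥5); i<j, swap → [-1,-2,2,-3,1,6,5]
j→4, i→5; i≥j, return j=4. arr = [-1,-2,2,-3,1,6,5]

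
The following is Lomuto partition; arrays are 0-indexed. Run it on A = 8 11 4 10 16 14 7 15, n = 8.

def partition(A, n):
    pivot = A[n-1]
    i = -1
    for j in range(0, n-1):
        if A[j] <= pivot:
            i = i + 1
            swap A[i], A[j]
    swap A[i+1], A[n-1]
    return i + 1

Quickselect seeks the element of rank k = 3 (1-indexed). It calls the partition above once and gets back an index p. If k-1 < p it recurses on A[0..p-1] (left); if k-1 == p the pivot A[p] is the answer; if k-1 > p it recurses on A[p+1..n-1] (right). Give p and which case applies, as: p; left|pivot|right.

6; left

pivot = A[7] = 15; i = -1
j=0: A[0]=8 ≤ 15 → i=0, swap A[0],A[0] (no change) → 8 11 4 10 16 14 7 15
j=1: A[1]=11 ≤ 15 → i=1, swap A[1],A[1] (no change) → 8 11 4 10 16 14 7 15
j=2: A[2]=4 ≤ 15 → i=2, swap A[2],A[2] (no change) → 8 11 4 10 16 14 7 15
j=3: A[3]=10 ≤ 15 → i=3, swap A[3],A[3] (no change) → 8 11 4 10 16 14 7 15
j=4: A[4]=16 > 15 → no swap
j=5: A[5]=14 ≤ 15 → i=4, swap A[4],A[5] → 8 11 4 10 14 16 7 15
j=6: A[6]=7 ≤ 15 → i=5, swap A[5],A[6] → 8 11 4 10 14 7 16 15
final swap A[6],A[7] → 8 11 4 10 14 7 15 16; return 6
p = 6; k-1 = 2 < 6 ⇒ left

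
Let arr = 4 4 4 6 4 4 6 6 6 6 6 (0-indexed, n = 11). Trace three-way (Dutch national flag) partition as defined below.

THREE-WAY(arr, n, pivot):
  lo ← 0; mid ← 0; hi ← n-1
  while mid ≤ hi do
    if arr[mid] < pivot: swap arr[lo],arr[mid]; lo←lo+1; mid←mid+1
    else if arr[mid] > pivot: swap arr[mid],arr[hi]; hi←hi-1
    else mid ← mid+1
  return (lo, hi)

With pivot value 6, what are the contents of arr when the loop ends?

pivot = 6; lo=0, mid=0, hi=10
arr[mid]=4<6: swap arr[0],arr[0]; lo=1,mid=1 → 4 4 4 6 4 4 6 6 6 6 6
arr[mid]=4<6: swap arr[1],arr[1]; lo=2,mid=2 → 4 4 4 6 4 4 6 6 6 6 6
arr[mid]=4<6: swap arr[2],arr[2]; lo=3,mid=3 → 4 4 4 6 4 4 6 6 6 6 6
arr[mid]=6=6: mid=4
arr[mid]=4<6: swap arr[3],arr[4]; lo=4,mid=5 → 4 4 4 4 6 4 6 6 6 6 6
arr[mid]=4<6: swap arr[4],arr[5]; lo=5,mid=6 → 4 4 4 4 4 6 6 6 6 6 6
arr[mid]=6=6: mid=7
arr[mid]=6=6: mid=8
arr[mid]=6=6: mid=9
arr[mid]=6=6: mid=10
arr[mid]=6=6: mid=11
end: lo=5, hi=10; arr = 4 4 4 4 4 6 6 6 6 6 6

4 4 4 4 4 6 6 6 6 6 6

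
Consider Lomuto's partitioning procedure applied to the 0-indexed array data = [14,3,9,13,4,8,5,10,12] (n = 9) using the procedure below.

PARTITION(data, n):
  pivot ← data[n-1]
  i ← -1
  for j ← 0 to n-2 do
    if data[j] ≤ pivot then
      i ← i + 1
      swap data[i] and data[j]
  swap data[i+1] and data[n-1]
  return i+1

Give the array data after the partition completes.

[3,9,4,8,5,10,12,13,14]

pivot=12, i=-1
j=0: 14>12, skip
j=1: 3≤12, i=0, swap(0,1) ⇒ [3,14,9,13,4,8,5,10,12]
j=2: 9≤12, i=1, swap(1,2) ⇒ [3,9,14,13,4,8,5,10,12]
j=3: 13>12, skip
j=4: 4≤12, i=2, swap(2,4) ⇒ [3,9,4,13,14,8,5,10,12]
j=5: 8≤12, i=3, swap(3,5) ⇒ [3,9,4,8,14,13,5,10,12]
j=6: 5≤12, i=4, swap(4,6) ⇒ [3,9,4,8,5,13,14,10,12]
j=7: 10≤12, i=5, swap(5,7) ⇒ [3,9,4,8,5,10,14,13,12]
swap(6,8) ⇒ [3,9,4,8,5,10,12,13,14]; return 6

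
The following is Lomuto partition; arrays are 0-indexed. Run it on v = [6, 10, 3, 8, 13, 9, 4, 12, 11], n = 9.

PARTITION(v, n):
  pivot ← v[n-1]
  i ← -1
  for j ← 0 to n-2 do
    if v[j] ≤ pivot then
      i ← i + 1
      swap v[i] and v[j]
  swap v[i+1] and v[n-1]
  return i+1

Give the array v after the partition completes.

[6, 10, 3, 8, 9, 4, 11, 12, 13]

pivot=11, i=-1
j=0: 6≤11, i=0, swap(0,0) ⇒ [6, 10, 3, 8, 13, 9, 4, 12, 11]
j=1: 10≤11, i=1, swap(1,1) ⇒ [6, 10, 3, 8, 13, 9, 4, 12, 11]
j=2: 3≤11, i=2, swap(2,2) ⇒ [6, 10, 3, 8, 13, 9, 4, 12, 11]
j=3: 8≤11, i=3, swap(3,3) ⇒ [6, 10, 3, 8, 13, 9, 4, 12, 11]
j=4: 13>11, skip
j=5: 9≤11, i=4, swap(4,5) ⇒ [6, 10, 3, 8, 9, 13, 4, 12, 11]
j=6: 4≤11, i=5, swap(5,6) ⇒ [6, 10, 3, 8, 9, 4, 13, 12, 11]
j=7: 12>11, skip
swap(6,8) ⇒ [6, 10, 3, 8, 9, 4, 11, 12, 13]; return 6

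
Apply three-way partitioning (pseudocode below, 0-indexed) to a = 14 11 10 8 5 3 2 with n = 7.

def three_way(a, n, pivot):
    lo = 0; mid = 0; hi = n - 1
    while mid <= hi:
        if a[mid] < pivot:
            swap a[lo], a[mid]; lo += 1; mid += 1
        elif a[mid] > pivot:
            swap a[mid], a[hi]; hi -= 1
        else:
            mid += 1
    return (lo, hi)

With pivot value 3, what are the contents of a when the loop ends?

lo=0 mid=0 hi=6
14>3: swap(0,6), hi=5 ⇒ 2 11 10 8 5 3 14
2<3: swap(0,0), lo=1 mid=1 ⇒ 2 11 10 8 5 3 14
11>3: swap(1,5), hi=4 ⇒ 2 3 10 8 5 11 14
3=3: mid=2
10>3: swap(2,4), hi=3 ⇒ 2 3 5 8 10 11 14
5>3: swap(2,3), hi=2 ⇒ 2 3 8 5 10 11 14
8>3: swap(2,2), hi=1 ⇒ 2 3 8 5 10 11 14
done. lo=1 hi=1; a=2 3 8 5 10 11 14

2 3 8 5 10 11 14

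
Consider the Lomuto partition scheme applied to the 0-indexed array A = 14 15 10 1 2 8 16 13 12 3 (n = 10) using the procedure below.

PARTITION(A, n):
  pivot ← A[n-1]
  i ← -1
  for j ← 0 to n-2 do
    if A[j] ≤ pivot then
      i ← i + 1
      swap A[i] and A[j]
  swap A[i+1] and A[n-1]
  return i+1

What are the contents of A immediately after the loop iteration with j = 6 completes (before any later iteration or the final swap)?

1 2 10 14 15 8 16 13 12 3

pivot=3, i=-1
j=0: 14>3, skip
j=1: 15>3, skip
j=2: 10>3, skip
j=3: 1≤3, i=0, swap(0,3) ⇒ 1 15 10 14 2 8 16 13 12 3
j=4: 2≤3, i=1, swap(1,4) ⇒ 1 2 10 14 15 8 16 13 12 3
j=5: 8>3, skip
j=6: 16>3, skip
(after j=6) A = 1 2 10 14 15 8 16 13 12 3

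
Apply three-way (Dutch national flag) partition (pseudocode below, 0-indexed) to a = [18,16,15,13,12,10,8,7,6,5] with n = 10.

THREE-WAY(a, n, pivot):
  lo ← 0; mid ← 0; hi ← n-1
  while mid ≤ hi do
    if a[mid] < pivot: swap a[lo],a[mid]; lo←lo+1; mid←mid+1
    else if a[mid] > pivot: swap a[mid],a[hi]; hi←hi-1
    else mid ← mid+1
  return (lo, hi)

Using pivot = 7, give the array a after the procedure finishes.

pivot = 7; lo=0, mid=0, hi=9
a[mid]=18>7: swap a[0],a[9]; hi=8 → [5,16,15,13,12,10,8,7,6,18]
a[mid]=5<7: swap a[0],a[0]; lo=1,mid=1 → [5,16,15,13,12,10,8,7,6,18]
a[mid]=16>7: swap a[1],a[8]; hi=7 → [5,6,15,13,12,10,8,7,16,18]
a[mid]=6<7: swap a[1],a[1]; lo=2,mid=2 → [5,6,15,13,12,10,8,7,16,18]
a[mid]=15>7: swap a[2],a[7]; hi=6 → [5,6,7,13,12,10,8,15,16,18]
a[mid]=7=7: mid=3
a[mid]=13>7: swap a[3],a[6]; hi=5 → [5,6,7,8,12,10,13,15,16,18]
a[mid]=8>7: swap a[3],a[5]; hi=4 → [5,6,7,10,12,8,13,15,16,18]
a[mid]=10>7: swap a[3],a[4]; hi=3 → [5,6,7,12,10,8,13,15,16,18]
a[mid]=12>7: swap a[3],a[3]; hi=2 → [5,6,7,12,10,8,13,15,16,18]
end: lo=2, hi=2; a = [5,6,7,12,10,8,13,15,16,18]

[5,6,7,12,10,8,13,15,16,18]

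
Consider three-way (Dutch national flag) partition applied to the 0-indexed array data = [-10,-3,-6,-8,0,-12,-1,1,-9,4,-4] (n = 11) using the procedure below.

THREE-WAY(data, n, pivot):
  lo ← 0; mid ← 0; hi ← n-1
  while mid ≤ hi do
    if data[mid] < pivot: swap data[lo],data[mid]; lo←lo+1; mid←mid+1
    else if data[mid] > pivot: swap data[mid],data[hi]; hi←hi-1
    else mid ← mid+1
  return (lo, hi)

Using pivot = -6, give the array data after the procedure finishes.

lo=0 mid=0 hi=10
-10<-6: swap(0,0), lo=1 mid=1 ⇒ [-10,-3,-6,-8,0,-12,-1,1,-9,4,-4]
-3>-6: swap(1,10), hi=9 ⇒ [-10,-4,-6,-8,0,-12,-1,1,-9,4,-3]
-4>-6: swap(1,9), hi=8 ⇒ [-10,4,-6,-8,0,-12,-1,1,-9,-4,-3]
4>-6: swap(1,8), hi=7 ⇒ [-10,-9,-6,-8,0,-12,-1,1,4,-4,-3]
-9<-6: swap(1,1), lo=2 mid=2 ⇒ [-10,-9,-6,-8,0,-12,-1,1,4,-4,-3]
-6=-6: mid=3
-8<-6: swap(2,3), lo=3 mid=4 ⇒ [-10,-9,-8,-6,0,-12,-1,1,4,-4,-3]
0>-6: swap(4,7), hi=6 ⇒ [-10,-9,-8,-6,1,-12,-1,0,4,-4,-3]
1>-6: swap(4,6), hi=5 ⇒ [-10,-9,-8,-6,-1,-12,1,0,4,-4,-3]
-1>-6: swap(4,5), hi=4 ⇒ [-10,-9,-8,-6,-12,-1,1,0,4,-4,-3]
-12<-6: swap(3,4), lo=4 mid=5 ⇒ [-10,-9,-8,-12,-6,-1,1,0,4,-4,-3]
done. lo=4 hi=4; data=[-10,-9,-8,-12,-6,-1,1,0,4,-4,-3]

[-10,-9,-8,-12,-6,-1,1,0,4,-4,-3]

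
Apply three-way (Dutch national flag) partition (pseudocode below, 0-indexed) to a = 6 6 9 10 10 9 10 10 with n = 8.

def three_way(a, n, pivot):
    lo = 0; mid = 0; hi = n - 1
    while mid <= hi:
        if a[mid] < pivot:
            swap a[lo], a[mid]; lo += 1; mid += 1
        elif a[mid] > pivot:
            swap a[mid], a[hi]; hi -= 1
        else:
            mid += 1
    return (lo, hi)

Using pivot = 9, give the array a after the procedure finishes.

6 6 9 9 10 10 10 10

lo=0 mid=0 hi=7
6<9: swap(0,0), lo=1 mid=1 ⇒ 6 6 9 10 10 9 10 10
6<9: swap(1,1), lo=2 mid=2 ⇒ 6 6 9 10 10 9 10 10
9=9: mid=3
10>9: swap(3,7), hi=6 ⇒ 6 6 9 10 10 9 10 10
10>9: swap(3,6), hi=5 ⇒ 6 6 9 10 10 9 10 10
10>9: swap(3,5), hi=4 ⇒ 6 6 9 9 10 10 10 10
9=9: mid=4
10>9: swap(4,4), hi=3 ⇒ 6 6 9 9 10 10 10 10
done. lo=2 hi=3; a=6 6 9 9 10 10 10 10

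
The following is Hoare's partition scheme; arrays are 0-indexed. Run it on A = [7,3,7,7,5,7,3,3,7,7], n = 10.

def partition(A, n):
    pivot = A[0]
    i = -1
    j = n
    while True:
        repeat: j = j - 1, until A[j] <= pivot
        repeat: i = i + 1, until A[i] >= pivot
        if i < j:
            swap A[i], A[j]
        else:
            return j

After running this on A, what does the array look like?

pivot = A[0] = 7; i = -1, j = 10
j→9 (A[9]=7≤7), i→0 (A[0]=7≥7); i<j, swap → [7,3,7,7,5,7,3,3,7,7]
j→8 (A[8]=7≤7), i→2 (A[2]=7≥7); i<j, swap → [7,3,7,7,5,7,3,3,7,7]
j→7 (A[7]=3≤7), i→3 (A[3]=7≥7); i<j, swap → [7,3,7,3,5,7,3,7,7,7]
j→6 (A[6]=3≤7), i→5 (A[5]=7≥7); i<j, swap → [7,3,7,3,5,3,7,7,7,7]
j→5, i→6; i≥j, return j=5. A = [7,3,7,3,5,3,7,7,7,7]

[7,3,7,3,5,3,7,7,7,7]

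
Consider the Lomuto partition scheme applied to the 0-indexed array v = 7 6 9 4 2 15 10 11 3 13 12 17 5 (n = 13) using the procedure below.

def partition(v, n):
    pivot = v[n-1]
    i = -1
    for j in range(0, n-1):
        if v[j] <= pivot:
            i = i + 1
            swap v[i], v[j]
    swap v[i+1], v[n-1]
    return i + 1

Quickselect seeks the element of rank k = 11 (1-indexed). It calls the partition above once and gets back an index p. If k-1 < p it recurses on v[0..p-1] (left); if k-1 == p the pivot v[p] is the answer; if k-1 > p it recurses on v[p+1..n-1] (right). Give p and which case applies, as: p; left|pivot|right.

3; right

pivot = v[12] = 5; i = -1
j=0: v[0]=7 > 5 → no swap
j=1: v[1]=6 > 5 → no swap
j=2: v[2]=9 > 5 → no swap
j=3: v[3]=4 ≤ 5 → i=0, swap v[0],v[3] → 4 6 9 7 2 15 10 11 3 13 12 17 5
j=4: v[4]=2 ≤ 5 → i=1, swap v[1],v[4] → 4 2 9 7 6 15 10 11 3 13 12 17 5
j=5: v[5]=15 > 5 → no swap
j=6: v[6]=10 > 5 → no swap
j=7: v[7]=11 > 5 → no swap
j=8: v[8]=3 ≤ 5 → i=2, swap v[2],v[8] → 4 2 3 7 6 15 10 11 9 13 12 17 5
j=9: v[9]=13 > 5 → no swap
j=10: v[10]=12 > 5 → no swap
j=11: v[11]=17 > 5 → no swap
final swap v[3],v[12] → 4 2 3 5 6 15 10 11 9 13 12 17 7; return 3
p = 3; k-1 = 10 > 3 ⇒ right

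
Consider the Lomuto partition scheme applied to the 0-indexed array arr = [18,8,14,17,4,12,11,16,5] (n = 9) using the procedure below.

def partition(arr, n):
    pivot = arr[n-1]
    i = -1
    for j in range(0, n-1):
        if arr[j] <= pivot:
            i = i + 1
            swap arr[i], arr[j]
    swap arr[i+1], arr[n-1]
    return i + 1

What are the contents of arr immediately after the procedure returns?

[4,5,14,17,18,12,11,16,8]

pivot = arr[8] = 5; i = -1
j=0: arr[0]=18 > 5 → no swap
j=1: arr[1]=8 > 5 → no swap
j=2: arr[2]=14 > 5 → no swap
j=3: arr[3]=17 > 5 → no swap
j=4: arr[4]=4 ≤ 5 → i=0, swap arr[0],arr[4] → [4,8,14,17,18,12,11,16,5]
j=5: arr[5]=12 > 5 → no swap
j=6: arr[6]=11 > 5 → no swap
j=7: arr[7]=16 > 5 → no swap
final swap arr[1],arr[8] → [4,5,14,17,18,12,11,16,8]; return 1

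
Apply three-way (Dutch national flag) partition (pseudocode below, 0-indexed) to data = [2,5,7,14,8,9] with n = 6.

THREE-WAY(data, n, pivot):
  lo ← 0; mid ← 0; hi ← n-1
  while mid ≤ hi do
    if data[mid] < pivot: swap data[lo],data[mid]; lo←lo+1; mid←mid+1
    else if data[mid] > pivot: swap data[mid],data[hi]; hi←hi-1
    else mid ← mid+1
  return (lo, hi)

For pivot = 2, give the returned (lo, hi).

pivot = 2; lo=0, mid=0, hi=5
data[mid]=2=2: mid=1
data[mid]=5>2: swap data[1],data[5]; hi=4 → [2,9,7,14,8,5]
data[mid]=9>2: swap data[1],data[4]; hi=3 → [2,8,7,14,9,5]
data[mid]=8>2: swap data[1],data[3]; hi=2 → [2,14,7,8,9,5]
data[mid]=14>2: swap data[1],data[2]; hi=1 → [2,7,14,8,9,5]
data[mid]=7>2: swap data[1],data[1]; hi=0 → [2,7,14,8,9,5]
end: lo=0, hi=0; data = [2,7,14,8,9,5]

(0, 0)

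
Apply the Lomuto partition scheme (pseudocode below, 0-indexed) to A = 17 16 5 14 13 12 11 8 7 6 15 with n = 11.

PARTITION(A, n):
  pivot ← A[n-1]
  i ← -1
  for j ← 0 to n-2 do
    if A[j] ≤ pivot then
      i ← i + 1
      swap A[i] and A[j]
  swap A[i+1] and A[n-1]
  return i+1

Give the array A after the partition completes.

5 14 13 12 11 8 7 6 15 16 17

pivot = A[10] = 15; i = -1
j=0: A[0]=17 > 15 → no swap
j=1: A[1]=16 > 15 → no swap
j=2: A[2]=5 ≤ 15 → i=0, swap A[0],A[2] → 5 16 17 14 13 12 11 8 7 6 15
j=3: A[3]=14 ≤ 15 → i=1, swap A[1],A[3] → 5 14 17 16 13 12 11 8 7 6 15
j=4: A[4]=13 ≤ 15 → i=2, swap A[2],A[4] → 5 14 13 16 17 12 11 8 7 6 15
j=5: A[5]=12 ≤ 15 → i=3, swap A[3],A[5] → 5 14 13 12 17 16 11 8 7 6 15
j=6: A[6]=11 ≤ 15 → i=4, swap A[4],A[6] → 5 14 13 12 11 16 17 8 7 6 15
j=7: A[7]=8 ≤ 15 → i=5, swap A[5],A[7] → 5 14 13 12 11 8 17 16 7 6 15
j=8: A[8]=7 ≤ 15 → i=6, swap A[6],A[8] → 5 14 13 12 11 8 7 16 17 6 15
j=9: A[9]=6 ≤ 15 → i=7, swap A[7],A[9] → 5 14 13 12 11 8 7 6 17 16 15
final swap A[8],A[10] → 5 14 13 12 11 8 7 6 15 16 17; return 8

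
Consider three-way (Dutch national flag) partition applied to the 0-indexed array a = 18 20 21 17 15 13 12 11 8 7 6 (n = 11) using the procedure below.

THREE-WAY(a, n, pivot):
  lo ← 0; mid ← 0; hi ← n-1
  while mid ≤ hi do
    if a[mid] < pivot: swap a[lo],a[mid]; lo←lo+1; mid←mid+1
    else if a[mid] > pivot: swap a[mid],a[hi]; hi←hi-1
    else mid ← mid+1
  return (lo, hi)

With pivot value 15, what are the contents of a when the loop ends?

6 7 8 11 13 12 15 17 21 20 18

pivot = 15; lo=0, mid=0, hi=10
a[mid]=18>15: swap a[0],a[10]; hi=9 → 6 20 21 17 15 13 12 11 8 7 18
a[mid]=6<15: swap a[0],a[0]; lo=1,mid=1 → 6 20 21 17 15 13 12 11 8 7 18
a[mid]=20>15: swap a[1],a[9]; hi=8 → 6 7 21 17 15 13 12 11 8 20 18
a[mid]=7<15: swap a[1],a[1]; lo=2,mid=2 → 6 7 21 17 15 13 12 11 8 20 18
a[mid]=21>15: swap a[2],a[8]; hi=7 → 6 7 8 17 15 13 12 11 21 20 18
a[mid]=8<15: swap a[2],a[2]; lo=3,mid=3 → 6 7 8 17 15 13 12 11 21 20 18
a[mid]=17>15: swap a[3],a[7]; hi=6 → 6 7 8 11 15 13 12 17 21 20 18
a[mid]=11<15: swap a[3],a[3]; lo=4,mid=4 → 6 7 8 11 15 13 12 17 21 20 18
a[mid]=15=15: mid=5
a[mid]=13<15: swap a[4],a[5]; lo=5,mid=6 → 6 7 8 11 13 15 12 17 21 20 18
a[mid]=12<15: swap a[5],a[6]; lo=6,mid=7 → 6 7 8 11 13 12 15 17 21 20 18
end: lo=6, hi=6; a = 6 7 8 11 13 12 15 17 21 20 18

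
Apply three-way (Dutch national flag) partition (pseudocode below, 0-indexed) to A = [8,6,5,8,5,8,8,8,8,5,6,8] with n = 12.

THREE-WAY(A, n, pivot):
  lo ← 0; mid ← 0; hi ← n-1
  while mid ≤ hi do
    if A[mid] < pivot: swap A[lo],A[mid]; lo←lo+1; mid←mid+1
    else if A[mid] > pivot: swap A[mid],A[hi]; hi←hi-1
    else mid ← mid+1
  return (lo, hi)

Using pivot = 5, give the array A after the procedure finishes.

[5,5,5,8,8,8,8,8,6,6,8,8]

pivot = 5; lo=0, mid=0, hi=11
A[mid]=8>5: swap A[0],A[11]; hi=10 → [8,6,5,8,5,8,8,8,8,5,6,8]
A[mid]=8>5: swap A[0],A[10]; hi=9 → [6,6,5,8,5,8,8,8,8,5,8,8]
A[mid]=6>5: swap A[0],A[9]; hi=8 → [5,6,5,8,5,8,8,8,8,6,8,8]
A[mid]=5=5: mid=1
A[mid]=6>5: swap A[1],A[8]; hi=7 → [5,8,5,8,5,8,8,8,6,6,8,8]
A[mid]=8>5: swap A[1],A[7]; hi=6 → [5,8,5,8,5,8,8,8,6,6,8,8]
A[mid]=8>5: swap A[1],A[6]; hi=5 → [5,8,5,8,5,8,8,8,6,6,8,8]
A[mid]=8>5: swap A[1],A[5]; hi=4 → [5,8,5,8,5,8,8,8,6,6,8,8]
A[mid]=8>5: swap A[1],A[4]; hi=3 → [5,5,5,8,8,8,8,8,6,6,8,8]
A[mid]=5=5: mid=2
A[mid]=5=5: mid=3
A[mid]=8>5: swap A[3],A[3]; hi=2 → [5,5,5,8,8,8,8,8,6,6,8,8]
end: lo=0, hi=2; A = [5,5,5,8,8,8,8,8,6,6,8,8]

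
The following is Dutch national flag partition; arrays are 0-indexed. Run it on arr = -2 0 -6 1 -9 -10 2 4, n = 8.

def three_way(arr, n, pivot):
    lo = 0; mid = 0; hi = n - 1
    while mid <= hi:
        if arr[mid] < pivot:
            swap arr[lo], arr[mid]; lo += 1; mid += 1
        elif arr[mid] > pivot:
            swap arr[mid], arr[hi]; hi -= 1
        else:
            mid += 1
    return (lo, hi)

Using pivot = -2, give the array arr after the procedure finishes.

pivot = -2; lo=0, mid=0, hi=7
arr[mid]=-2=-2: mid=1
arr[mid]=0>-2: swap arr[1],arr[7]; hi=6 → -2 4 -6 1 -9 -10 2 0
arr[mid]=4>-2: swap arr[1],arr[6]; hi=5 → -2 2 -6 1 -9 -10 4 0
arr[mid]=2>-2: swap arr[1],arr[5]; hi=4 → -2 -10 -6 1 -9 2 4 0
arr[mid]=-10<-2: swap arr[0],arr[1]; lo=1,mid=2 → -10 -2 -6 1 -9 2 4 0
arr[mid]=-6<-2: swap arr[1],arr[2]; lo=2,mid=3 → -10 -6 -2 1 -9 2 4 0
arr[mid]=1>-2: swap arr[3],arr[4]; hi=3 → -10 -6 -2 -9 1 2 4 0
arr[mid]=-9<-2: swap arr[2],arr[3]; lo=3,mid=4 → -10 -6 -9 -2 1 2 4 0
end: lo=3, hi=3; arr = -10 -6 -9 -2 1 2 4 0

-10 -6 -9 -2 1 2 4 0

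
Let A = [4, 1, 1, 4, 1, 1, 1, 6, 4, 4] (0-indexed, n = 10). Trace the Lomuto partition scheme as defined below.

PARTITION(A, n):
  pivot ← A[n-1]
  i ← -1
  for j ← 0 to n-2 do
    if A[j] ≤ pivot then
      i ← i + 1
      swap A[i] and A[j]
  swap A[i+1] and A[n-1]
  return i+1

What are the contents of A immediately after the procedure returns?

pivot=4, i=-1
j=0: 4≤4, i=0, swap(0,0) ⇒ [4, 1, 1, 4, 1, 1, 1, 6, 4, 4]
j=1: 1≤4, i=1, swap(1,1) ⇒ [4, 1, 1, 4, 1, 1, 1, 6, 4, 4]
j=2: 1≤4, i=2, swap(2,2) ⇒ [4, 1, 1, 4, 1, 1, 1, 6, 4, 4]
j=3: 4≤4, i=3, swap(3,3) ⇒ [4, 1, 1, 4, 1, 1, 1, 6, 4, 4]
j=4: 1≤4, i=4, swap(4,4) ⇒ [4, 1, 1, 4, 1, 1, 1, 6, 4, 4]
j=5: 1≤4, i=5, swap(5,5) ⇒ [4, 1, 1, 4, 1, 1, 1, 6, 4, 4]
j=6: 1≤4, i=6, swap(6,6) ⇒ [4, 1, 1, 4, 1, 1, 1, 6, 4, 4]
j=7: 6>4, skip
j=8: 4≤4, i=7, swap(7,8) ⇒ [4, 1, 1, 4, 1, 1, 1, 4, 6, 4]
swap(8,9) ⇒ [4, 1, 1, 4, 1, 1, 1, 4, 4, 6]; return 8

[4, 1, 1, 4, 1, 1, 1, 4, 4, 6]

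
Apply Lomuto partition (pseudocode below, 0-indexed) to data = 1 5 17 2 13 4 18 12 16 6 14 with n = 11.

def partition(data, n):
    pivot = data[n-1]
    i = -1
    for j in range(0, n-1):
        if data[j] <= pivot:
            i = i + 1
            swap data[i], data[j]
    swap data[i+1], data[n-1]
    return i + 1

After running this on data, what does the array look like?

pivot = data[10] = 14; i = -1
j=0: data[0]=1 ≤ 14 → i=0, swap data[0],data[0] (no change) → 1 5 17 2 13 4 18 12 16 6 14
j=1: data[1]=5 ≤ 14 → i=1, swap data[1],data[1] (no change) → 1 5 17 2 13 4 18 12 16 6 14
j=2: data[2]=17 > 14 → no swap
j=3: data[3]=2 ≤ 14 → i=2, swap data[2],data[3] → 1 5 2 17 13 4 18 12 16 6 14
j=4: data[4]=13 ≤ 14 → i=3, swap data[3],data[4] → 1 5 2 13 17 4 18 12 16 6 14
j=5: data[5]=4 ≤ 14 → i=4, swap data[4],data[5] → 1 5 2 13 4 17 18 12 16 6 14
j=6: data[6]=18 > 14 → no swap
j=7: data[7]=12 ≤ 14 → i=5, swap data[5],data[7] → 1 5 2 13 4 12 18 17 16 6 14
j=8: data[8]=16 > 14 → no swap
j=9: data[9]=6 ≤ 14 → i=6, swap data[6],data[9] → 1 5 2 13 4 12 6 17 16 18 14
final swap data[7],data[10] → 1 5 2 13 4 12 6 14 16 18 17; return 7

1 5 2 13 4 12 6 14 16 18 17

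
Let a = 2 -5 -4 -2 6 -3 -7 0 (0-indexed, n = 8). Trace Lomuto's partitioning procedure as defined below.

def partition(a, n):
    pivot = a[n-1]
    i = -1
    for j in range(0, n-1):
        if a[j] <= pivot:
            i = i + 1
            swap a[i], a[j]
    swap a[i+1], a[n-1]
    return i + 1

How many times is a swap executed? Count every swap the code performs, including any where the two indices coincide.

6

pivot = a[7] = 0; i = -1
j=0: a[0]=2 > 0 → no swap
j=1: a[1]=-5 ≤ 0 → i=0, swap a[0],a[1] → -5 2 -4 -2 6 -3 -7 0
j=2: a[2]=-4 ≤ 0 → i=1, swap a[1],a[2] → -5 -4 2 -2 6 -3 -7 0
j=3: a[3]=-2 ≤ 0 → i=2, swap a[2],a[3] → -5 -4 -2 2 6 -3 -7 0
j=4: a[4]=6 > 0 → no swap
j=5: a[5]=-3 ≤ 0 → i=3, swap a[3],a[5] → -5 -4 -2 -3 6 2 -7 0
j=6: a[6]=-7 ≤ 0 → i=4, swap a[4],a[6] → -5 -4 -2 -3 -7 2 6 0
final swap a[5],a[7] → -5 -4 -2 -3 -7 0 6 2; return 5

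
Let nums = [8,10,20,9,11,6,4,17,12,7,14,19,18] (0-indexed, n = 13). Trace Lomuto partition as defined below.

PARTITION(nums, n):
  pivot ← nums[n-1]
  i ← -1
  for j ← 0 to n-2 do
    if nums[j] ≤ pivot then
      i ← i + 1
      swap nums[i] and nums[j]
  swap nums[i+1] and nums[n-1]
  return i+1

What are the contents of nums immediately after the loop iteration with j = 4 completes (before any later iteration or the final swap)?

pivot = nums[12] = 18; i = -1
j=0: nums[0]=8 ≤ 18 → i=0, swap nums[0],nums[0] (no change) → [8,10,20,9,11,6,4,17,12,7,14,19,18]
j=1: nums[1]=10 ≤ 18 → i=1, swap nums[1],nums[1] (no change) → [8,10,20,9,11,6,4,17,12,7,14,19,18]
j=2: nums[2]=20 > 18 → no swap
j=3: nums[3]=9 ≤ 18 → i=2, swap nums[2],nums[3] → [8,10,9,20,11,6,4,17,12,7,14,19,18]
j=4: nums[4]=11 ≤ 18 → i=3, swap nums[3],nums[4] → [8,10,9,11,20,6,4,17,12,7,14,19,18]
(after j=4) nums = [8,10,9,11,20,6,4,17,12,7,14,19,18]

[8,10,9,11,20,6,4,17,12,7,14,19,18]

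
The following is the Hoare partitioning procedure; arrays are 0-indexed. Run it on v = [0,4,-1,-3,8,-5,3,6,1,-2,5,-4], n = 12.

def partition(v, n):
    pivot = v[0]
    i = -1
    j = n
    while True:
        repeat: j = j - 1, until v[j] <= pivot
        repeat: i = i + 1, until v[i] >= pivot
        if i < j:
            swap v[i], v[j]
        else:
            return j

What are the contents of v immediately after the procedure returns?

pivot = v[0] = 0; i = -1, j = 12
j→11 (v[11]=-4≤0), i→0 (v[0]=0≥0); i<j, swap → [-4,4,-1,-3,8,-5,3,6,1,-2,5,0]
j→9 (v[9]=-2≤0), i→1 (v[1]=4≥0); i<j, swap → [-4,-2,-1,-3,8,-5,3,6,1,4,5,0]
j→5 (v[5]=-5≤0), i→4 (v[4]=8≥0); i<j, swap → [-4,-2,-1,-3,-5,8,3,6,1,4,5,0]
j→4, i→5; i≥j, return j=4. v = [-4,-2,-1,-3,-5,8,3,6,1,4,5,0]

[-4,-2,-1,-3,-5,8,3,6,1,4,5,0]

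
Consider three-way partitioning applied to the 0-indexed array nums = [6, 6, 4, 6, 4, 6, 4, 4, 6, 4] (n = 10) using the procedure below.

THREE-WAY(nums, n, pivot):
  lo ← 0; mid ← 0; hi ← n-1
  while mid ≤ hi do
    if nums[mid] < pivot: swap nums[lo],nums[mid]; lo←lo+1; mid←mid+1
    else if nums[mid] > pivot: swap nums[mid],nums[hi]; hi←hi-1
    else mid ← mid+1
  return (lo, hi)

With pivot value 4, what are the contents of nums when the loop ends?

lo=0 mid=0 hi=9
6>4: swap(0,9), hi=8 ⇒ [4, 6, 4, 6, 4, 6, 4, 4, 6, 6]
4=4: mid=1
6>4: swap(1,8), hi=7 ⇒ [4, 6, 4, 6, 4, 6, 4, 4, 6, 6]
6>4: swap(1,7), hi=6 ⇒ [4, 4, 4, 6, 4, 6, 4, 6, 6, 6]
4=4: mid=2
4=4: mid=3
6>4: swap(3,6), hi=5 ⇒ [4, 4, 4, 4, 4, 6, 6, 6, 6, 6]
4=4: mid=4
4=4: mid=5
6>4: swap(5,5), hi=4 ⇒ [4, 4, 4, 4, 4, 6, 6, 6, 6, 6]
done. lo=0 hi=4; nums=[4, 4, 4, 4, 4, 6, 6, 6, 6, 6]

[4, 4, 4, 4, 4, 6, 6, 6, 6, 6]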